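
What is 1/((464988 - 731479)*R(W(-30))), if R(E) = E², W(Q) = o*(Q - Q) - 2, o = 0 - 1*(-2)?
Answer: -1/1065964 ≈ -9.3812e-7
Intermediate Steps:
o = 2 (o = 0 + 2 = 2)
W(Q) = -2 (W(Q) = 2*(Q - Q) - 2 = 2*0 - 2 = 0 - 2 = -2)
1/((464988 - 731479)*R(W(-30))) = 1/((464988 - 731479)*((-2)²)) = 1/(-266491*4) = -1/266491*¼ = -1/1065964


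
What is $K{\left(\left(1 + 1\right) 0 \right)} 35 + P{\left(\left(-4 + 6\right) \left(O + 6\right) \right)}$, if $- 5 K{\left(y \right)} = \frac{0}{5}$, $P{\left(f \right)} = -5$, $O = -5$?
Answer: $-5$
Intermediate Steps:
$K{\left(y \right)} = 0$ ($K{\left(y \right)} = - \frac{0 \cdot \frac{1}{5}}{5} = \left(- \frac{1}{5}\right) 0 = 0$)
$K{\left(\left(1 + 1\right) 0 \right)} 35 + P{\left(\left(-4 + 6\right) \left(O + 6\right) \right)} = 0 \cdot 35 - 5 = 0 - 5 = -5$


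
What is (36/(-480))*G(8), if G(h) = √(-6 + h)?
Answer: -3*√2/40 ≈ -0.10607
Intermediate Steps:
(36/(-480))*G(8) = (36/(-480))*√(-6 + 8) = (36*(-1/480))*√2 = -3*√2/40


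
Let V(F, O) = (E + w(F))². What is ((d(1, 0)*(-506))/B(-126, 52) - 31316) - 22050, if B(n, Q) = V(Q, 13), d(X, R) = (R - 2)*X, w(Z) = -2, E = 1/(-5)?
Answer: -584726/11 ≈ -53157.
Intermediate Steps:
E = -⅕ (E = 1*(-⅕) = -⅕ ≈ -0.20000)
V(F, O) = 121/25 (V(F, O) = (-⅕ - 2)² = (-11/5)² = 121/25)
d(X, R) = X*(-2 + R) (d(X, R) = (-2 + R)*X = X*(-2 + R))
B(n, Q) = 121/25
((d(1, 0)*(-506))/B(-126, 52) - 31316) - 22050 = (((1*(-2 + 0))*(-506))/(121/25) - 31316) - 22050 = (((1*(-2))*(-506))*(25/121) - 31316) - 22050 = (-2*(-506)*(25/121) - 31316) - 22050 = (1012*(25/121) - 31316) - 22050 = (2300/11 - 31316) - 22050 = -342176/11 - 22050 = -584726/11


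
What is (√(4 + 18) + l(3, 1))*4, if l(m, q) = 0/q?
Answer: 4*√22 ≈ 18.762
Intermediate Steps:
l(m, q) = 0
(√(4 + 18) + l(3, 1))*4 = (√(4 + 18) + 0)*4 = (√22 + 0)*4 = √22*4 = 4*√22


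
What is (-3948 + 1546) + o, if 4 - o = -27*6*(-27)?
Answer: -6772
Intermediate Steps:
o = -4370 (o = 4 - (-27*6)*(-27) = 4 - (-162)*(-27) = 4 - 1*4374 = 4 - 4374 = -4370)
(-3948 + 1546) + o = (-3948 + 1546) - 4370 = -2402 - 4370 = -6772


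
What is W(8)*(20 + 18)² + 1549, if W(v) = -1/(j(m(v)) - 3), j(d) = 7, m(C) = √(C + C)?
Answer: 1188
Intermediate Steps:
m(C) = √2*√C (m(C) = √(2*C) = √2*√C)
W(v) = -¼ (W(v) = -1/(7 - 3) = -1/4 = -1*¼ = -¼)
W(8)*(20 + 18)² + 1549 = -(20 + 18)²/4 + 1549 = -¼*38² + 1549 = -¼*1444 + 1549 = -361 + 1549 = 1188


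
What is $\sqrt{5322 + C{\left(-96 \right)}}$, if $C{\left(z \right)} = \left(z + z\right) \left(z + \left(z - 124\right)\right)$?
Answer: $\sqrt{65994} \approx 256.89$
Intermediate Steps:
$C{\left(z \right)} = 2 z \left(-124 + 2 z\right)$ ($C{\left(z \right)} = 2 z \left(z + \left(-124 + z\right)\right) = 2 z \left(-124 + 2 z\right)$)
$\sqrt{5322 + C{\left(-96 \right)}} = \sqrt{5322 + 4 \left(-96\right) \left(-62 - 96\right)} = \sqrt{5322 + 4 \left(-96\right) \left(-158\right)} = \sqrt{5322 + 60672} = \sqrt{65994}$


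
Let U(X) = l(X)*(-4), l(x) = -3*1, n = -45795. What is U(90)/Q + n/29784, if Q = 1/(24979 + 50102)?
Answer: 8944834751/9928 ≈ 9.0097e+5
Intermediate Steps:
l(x) = -3
Q = 1/75081 ≈ 1.3319e-5
U(X) = 12 (U(X) = -3*(-4) = 12)
U(90)/Q + n/29784 = 12/(1/75081) - 45795/29784 = 12*75081 - 45795*1/29784 = 900972 - 15265/9928 = 8944834751/9928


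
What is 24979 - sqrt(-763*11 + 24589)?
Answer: 24979 - 2*sqrt(4049) ≈ 24852.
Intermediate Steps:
24979 - sqrt(-763*11 + 24589) = 24979 - sqrt(-8393 + 24589) = 24979 - sqrt(16196) = 24979 - 2*sqrt(4049)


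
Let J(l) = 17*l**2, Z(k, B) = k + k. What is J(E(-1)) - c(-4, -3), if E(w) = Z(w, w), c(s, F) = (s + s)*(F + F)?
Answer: 20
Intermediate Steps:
Z(k, B) = 2*k
c(s, F) = 4*F*s (c(s, F) = (2*s)*(2*F) = 4*F*s)
E(w) = 2*w
J(E(-1)) - c(-4, -3) = 17*(2*(-1))**2 - 4*(-3)*(-4) = 17*(-2)**2 - 1*48 = 17*4 - 48 = 68 - 48 = 20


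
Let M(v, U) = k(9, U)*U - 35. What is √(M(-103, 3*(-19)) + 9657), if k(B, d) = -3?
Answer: √9793 ≈ 98.960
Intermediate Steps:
M(v, U) = -35 - 3*U (M(v, U) = -3*U - 35 = -35 - 3*U)
√(M(-103, 3*(-19)) + 9657) = √((-35 - 9*(-19)) + 9657) = √((-35 - 3*(-57)) + 9657) = √((-35 + 171) + 9657) = √(136 + 9657) = √9793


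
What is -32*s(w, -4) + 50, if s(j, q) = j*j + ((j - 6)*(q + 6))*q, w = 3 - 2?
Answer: -1262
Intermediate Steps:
w = 1
s(j, q) = j² + q*(-6 + j)*(6 + q) (s(j, q) = j² + ((-6 + j)*(6 + q))*q = j² + q*(-6 + j)*(6 + q))
-32*s(w, -4) + 50 = -32*(1² - 36*(-4) - 6*(-4)² + 1*(-4)² + 6*1*(-4)) + 50 = -32*(1 + 144 - 6*16 + 1*16 - 24) + 50 = -32*(1 + 144 - 96 + 16 - 24) + 50 = -32*41 + 50 = -1312 + 50 = -1262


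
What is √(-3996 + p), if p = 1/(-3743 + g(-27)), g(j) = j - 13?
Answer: I*√57187115427/3783 ≈ 63.214*I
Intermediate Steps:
g(j) = -13 + j
p = -1/3783 (p = 1/(-3743 + (-13 - 27)) = 1/(-3743 - 40) = 1/(-3783) = -1/3783 ≈ -0.00026434)
√(-3996 + p) = √(-3996 - 1/3783) = √(-15116869/3783) = I*√57187115427/3783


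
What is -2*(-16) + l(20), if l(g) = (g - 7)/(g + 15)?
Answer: 1133/35 ≈ 32.371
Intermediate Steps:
l(g) = (-7 + g)/(15 + g)
-2*(-16) + l(20) = -2*(-16) + (-7 + 20)/(15 + 20) = 32 + 13/35 = 1133/35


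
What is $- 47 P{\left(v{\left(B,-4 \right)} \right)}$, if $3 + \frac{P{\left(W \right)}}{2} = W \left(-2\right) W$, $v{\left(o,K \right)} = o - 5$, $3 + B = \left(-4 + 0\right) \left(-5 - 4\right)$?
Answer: $147674$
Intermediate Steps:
$B = 33$ ($B = -3 + \left(-4 + 0\right) \left(-5 - 4\right) = -3 - -36 = -3 + 36 = 33$)
$v{\left(o,K \right)} = -5 + o$ ($v{\left(o,K \right)} = o - 5 = -5 + o$)
$P{\left(W \right)} = -6 - 4 W^{2}$ ($P{\left(W \right)} = -6 + 2 W \left(-2\right) W = -6 + 2 - 2 W W = -6 + 2 \left(- 2 W^{2}\right) = -6 - 4 W^{2}$)
$- 47 P{\left(v{\left(B,-4 \right)} \right)} = - 47 \left(-6 - 4 \left(-5 + 33\right)^{2}\right) = - 47 \left(-6 - 4 \cdot 28^{2}\right) = - 47 \left(-6 - 3136\right) = \left(-47\right) \left(-3142\right) = 147674$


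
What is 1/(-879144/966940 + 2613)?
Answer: 241735/631433769 ≈ 0.00038284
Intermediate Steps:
1/(-879144/966940 + 2613) = 1/(-879144*1/966940 + 2613) = 1/(-219786/241735 + 2613) = 1/(631433769/241735) = 241735/631433769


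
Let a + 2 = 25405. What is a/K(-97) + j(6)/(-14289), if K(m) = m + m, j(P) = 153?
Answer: -121004383/924022 ≈ -130.95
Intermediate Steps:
a = 25403 (a = -2 + 25405 = 25403)
K(m) = 2*m
a/K(-97) + j(6)/(-14289) = 25403/((2*(-97))) + 153/(-14289) = 25403/(-194) + 153*(-1/14289) = 25403*(-1/194) - 51/4763 = -25403/194 - 51/4763 = -121004383/924022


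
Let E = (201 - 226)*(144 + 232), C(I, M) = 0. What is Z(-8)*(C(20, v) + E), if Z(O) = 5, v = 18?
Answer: -47000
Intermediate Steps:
E = -9400 (E = -25*376 = -9400)
Z(-8)*(C(20, v) + E) = 5*(0 - 9400) = 5*(-9400) = -47000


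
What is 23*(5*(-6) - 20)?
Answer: -1150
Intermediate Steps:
23*(5*(-6) - 20) = 23*(-30 - 20) = 23*(-50) = -1150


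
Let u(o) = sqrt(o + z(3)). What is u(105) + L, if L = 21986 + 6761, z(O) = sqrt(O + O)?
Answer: 28747 + sqrt(105 + sqrt(6)) ≈ 28757.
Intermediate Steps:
z(O) = sqrt(2)*sqrt(O) (z(O) = sqrt(2*O) = sqrt(2)*sqrt(O))
L = 28747
u(o) = sqrt(o + sqrt(6)) (u(o) = sqrt(o + sqrt(2)*sqrt(3)) = sqrt(o + sqrt(6)))
u(105) + L = sqrt(105 + sqrt(6)) + 28747 = 28747 + sqrt(105 + sqrt(6))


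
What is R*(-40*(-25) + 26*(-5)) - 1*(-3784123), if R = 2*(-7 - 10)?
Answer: 3754543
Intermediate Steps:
R = -34 (R = 2*(-17) = -34)
R*(-40*(-25) + 26*(-5)) - 1*(-3784123) = -34*(-40*(-25) + 26*(-5)) - 1*(-3784123) = -34*(1000 - 130) + 3784123 = -34*870 + 3784123 = -29580 + 3784123 = 3754543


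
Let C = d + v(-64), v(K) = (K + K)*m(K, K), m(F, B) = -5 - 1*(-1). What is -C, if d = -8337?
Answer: 7825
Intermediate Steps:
m(F, B) = -4 (m(F, B) = -5 + 1 = -4)
v(K) = -8*K (v(K) = (K + K)*(-4) = (2*K)*(-4) = -8*K)
C = -7825 (C = -8337 - 8*(-64) = -8337 + 512 = -7825)
-C = -1*(-7825) = 7825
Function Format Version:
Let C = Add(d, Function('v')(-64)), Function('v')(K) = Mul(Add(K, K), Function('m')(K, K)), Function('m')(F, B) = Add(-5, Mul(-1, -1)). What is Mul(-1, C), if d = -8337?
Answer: 7825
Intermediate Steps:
Function('m')(F, B) = -4 (Function('m')(F, B) = Add(-5, 1) = -4)
Function('v')(K) = Mul(-8, K) (Function('v')(K) = Mul(Add(K, K), -4) = Mul(Mul(2, K), -4) = Mul(-8, K))
C = -7825 (C = Add(-8337, Mul(-8, -64)) = Add(-8337, 512) = -7825)
Mul(-1, C) = Mul(-1, -7825) = 7825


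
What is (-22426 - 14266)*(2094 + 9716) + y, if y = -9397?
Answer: -433341917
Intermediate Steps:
(-22426 - 14266)*(2094 + 9716) + y = (-22426 - 14266)*(2094 + 9716) - 9397 = -36692*11810 - 9397 = -433332520 - 9397 = -433341917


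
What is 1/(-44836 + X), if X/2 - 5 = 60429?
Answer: 1/76032 ≈ 1.3152e-5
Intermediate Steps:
X = 120868 (X = 10 + 2*60429 = 10 + 120858 = 120868)
1/(-44836 + X) = 1/(-44836 + 120868) = 1/76032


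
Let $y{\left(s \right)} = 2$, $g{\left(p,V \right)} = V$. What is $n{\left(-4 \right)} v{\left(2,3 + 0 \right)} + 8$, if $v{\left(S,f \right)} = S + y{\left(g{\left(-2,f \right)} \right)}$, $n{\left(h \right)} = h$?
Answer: $-8$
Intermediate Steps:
$v{\left(S,f \right)} = 2 + S$ ($v{\left(S,f \right)} = S + 2 = 2 + S$)
$n{\left(-4 \right)} v{\left(2,3 + 0 \right)} + 8 = - 4 \left(2 + 2\right) + 8 = \left(-4\right) 4 + 8 = -16 + 8 = -8$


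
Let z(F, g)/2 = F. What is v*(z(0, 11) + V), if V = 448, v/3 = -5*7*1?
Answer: -47040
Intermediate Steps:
v = -105 (v = 3*(-5*7*1) = 3*(-35*1) = 3*(-35) = -105)
z(F, g) = 2*F
v*(z(0, 11) + V) = -105*(2*0 + 448) = -105*(0 + 448) = -105*448 = -47040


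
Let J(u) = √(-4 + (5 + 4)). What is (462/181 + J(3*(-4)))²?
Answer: 377249/32761 + 924*√5/181 ≈ 22.930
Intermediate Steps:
J(u) = √5 (J(u) = √(-4 + 9) = √5)
(462/181 + J(3*(-4)))² = (462/181 + √5)²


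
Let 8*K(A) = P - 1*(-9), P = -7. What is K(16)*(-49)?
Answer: -49/4 ≈ -12.250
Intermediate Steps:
K(A) = 1/4 (K(A) = (-7 - 1*(-9))/8 = (-7 + 9)/8 = (1/8)*2 = 1/4)
K(16)*(-49) = (1/4)*(-49) = -49/4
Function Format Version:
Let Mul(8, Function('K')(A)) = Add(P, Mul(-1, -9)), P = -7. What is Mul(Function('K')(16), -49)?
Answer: Rational(-49, 4) ≈ -12.250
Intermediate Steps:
Function('K')(A) = Rational(1, 4) (Function('K')(A) = Mul(Rational(1, 8), Add(-7, Mul(-1, -9))) = Mul(Rational(1, 8), Add(-7, 9)) = Mul(Rational(1, 8), 2) = Rational(1, 4))
Mul(Function('K')(16), -49) = Mul(Rational(1, 4), -49) = Rational(-49, 4)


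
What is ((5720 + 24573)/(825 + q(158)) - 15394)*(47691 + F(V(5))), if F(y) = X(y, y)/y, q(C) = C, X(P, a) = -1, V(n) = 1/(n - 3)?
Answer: -720199707201/983 ≈ -7.3265e+8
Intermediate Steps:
V(n) = 1/(-3 + n)
F(y) = -1/y
((5720 + 24573)/(825 + q(158)) - 15394)*(47691 + F(V(5))) = ((5720 + 24573)/(825 + 158) - 15394)*(47691 - 1/(1/(-3 + 5))) = (30293/983 - 15394)*(47691 - 1/(1/2)) = (30293*(1/983) - 15394)*(47691 - 1/1/2) = (30293/983 - 15394)*(47691 - 1*2) = -15102009*(47691 - 2)/983 = -15102009/983*47689 = -720199707201/983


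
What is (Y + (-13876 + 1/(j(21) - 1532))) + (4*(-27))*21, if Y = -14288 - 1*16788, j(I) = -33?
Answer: -73899301/1565 ≈ -47220.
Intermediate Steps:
Y = -31076 (Y = -14288 - 16788 = -31076)
(Y + (-13876 + 1/(j(21) - 1532))) + (4*(-27))*21 = (-31076 + (-13876 + 1/(-33 - 1532))) + (4*(-27))*21 = (-31076 + (-13876 + 1/(-1565))) - 108*21 = (-31076 + (-13876 - 1/1565)) - 2268 = (-31076 - 21715941/1565) - 2268 = -70349881/1565 - 2268 = -73899301/1565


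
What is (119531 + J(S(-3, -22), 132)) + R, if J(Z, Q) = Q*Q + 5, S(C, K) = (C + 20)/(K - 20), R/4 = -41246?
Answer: -28024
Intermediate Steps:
R = -164984 (R = 4*(-41246) = -164984)
S(C, K) = (20 + C)/(-20 + K)
J(Z, Q) = 5 + Q**2 (J(Z, Q) = Q**2 + 5 = 5 + Q**2)
(119531 + J(S(-3, -22), 132)) + R = (119531 + (5 + 132**2)) - 164984 = (119531 + (5 + 17424)) - 164984 = (119531 + 17429) - 164984 = 136960 - 164984 = -28024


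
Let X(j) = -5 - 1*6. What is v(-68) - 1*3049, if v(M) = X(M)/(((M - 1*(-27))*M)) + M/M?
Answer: -8497835/2788 ≈ -3048.0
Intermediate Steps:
X(j) = -11 (X(j) = -5 - 6 = -11)
v(M) = 1 - 11/(M*(27 + M)) (v(M) = -11*1/(M*(M - 1*(-27))) + M/M = -11*1/(M*(M + 27)) + 1 = -11*1/(M*(27 + M)) + 1 = -11/(M*(27 + M)) + 1 = 1 - 11/(M*(27 + M)))
v(-68) - 1*3049 = (-11 + (-68)**2 + 27*(-68))/((-68)*(27 - 68)) - 1*3049 = -1/68*(-11 + 4624 - 1836)/(-41) - 3049 = -1/68*(-1/41)*2777 - 3049 = 2777/2788 - 3049 = -8497835/2788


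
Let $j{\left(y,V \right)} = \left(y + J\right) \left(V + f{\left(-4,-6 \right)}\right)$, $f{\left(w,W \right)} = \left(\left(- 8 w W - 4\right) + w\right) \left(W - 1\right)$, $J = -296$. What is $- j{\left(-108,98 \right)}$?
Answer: $605192$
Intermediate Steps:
$f{\left(w,W \right)} = \left(-1 + W\right) \left(-4 + w - 8 W w\right)$ ($f{\left(w,W \right)} = \left(\left(- 8 W w - 4\right) + w\right) \left(-1 + W\right) = \left(\left(-4 - 8 W w\right) + w\right) \left(-1 + W\right) = \left(-4 + w - 8 W w\right) \left(-1 + W\right) = \left(-1 + W\right) \left(-4 + w - 8 W w\right)$)
$j{\left(y,V \right)} = \left(-296 + y\right) \left(1400 + V\right)$ ($j{\left(y,V \right)} = \left(y - 296\right) \left(V - \left(-32 - 1152 - 216\right)\right) = \left(-296 + y\right) \left(V + \left(4 + 4 + 24 - \left(-32\right) 36 + 216\right)\right) = \left(-296 + y\right) \left(V + \left(4 + 4 + 24 + 1152 + 216\right)\right) = \left(-296 + y\right) \left(V + 1400\right) = \left(-296 + y\right) \left(1400 + V\right)$)
$- j{\left(-108,98 \right)} = - (-414400 - 29008 + 1400 \left(-108\right) + 98 \left(-108\right)) = - (-414400 - 29008 - 151200 - 10584) = \left(-1\right) \left(-605192\right) = 605192$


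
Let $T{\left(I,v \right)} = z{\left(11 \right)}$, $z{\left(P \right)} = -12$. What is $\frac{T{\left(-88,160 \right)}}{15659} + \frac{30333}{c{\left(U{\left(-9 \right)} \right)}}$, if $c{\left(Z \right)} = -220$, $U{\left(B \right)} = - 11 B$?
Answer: $- \frac{474987087}{3444980} \approx -137.88$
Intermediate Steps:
$T{\left(I,v \right)} = -12$
$\frac{T{\left(-88,160 \right)}}{15659} + \frac{30333}{c{\left(U{\left(-9 \right)} \right)}} = - \frac{12}{15659} + \frac{30333}{-220} = \left(-12\right) \frac{1}{15659} + 30333 \left(- \frac{1}{220}\right) = - \frac{12}{15659} - \frac{30333}{220} = - \frac{474987087}{3444980}$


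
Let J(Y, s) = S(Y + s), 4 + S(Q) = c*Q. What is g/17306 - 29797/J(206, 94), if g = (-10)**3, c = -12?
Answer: 15060673/1834436 ≈ 8.2100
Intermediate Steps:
g = -1000
S(Q) = -4 - 12*Q
J(Y, s) = -4 - 12*Y - 12*s (J(Y, s) = -4 - 12*(Y + s) = -4 + (-12*Y - 12*s) = -4 - 12*Y - 12*s)
g/17306 - 29797/J(206, 94) = -1000/17306 - 29797/(-4 - 12*206 - 12*94) = -1000*1/17306 - 29797/(-4 - 2472 - 1128) = -500/8653 - 29797/(-3604) = -500/8653 - 29797*(-1/3604) = -500/8653 + 29797/3604 = 15060673/1834436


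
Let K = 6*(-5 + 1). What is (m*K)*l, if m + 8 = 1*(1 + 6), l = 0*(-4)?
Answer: 0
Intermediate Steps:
l = 0
K = -24 (K = 6*(-4) = -24)
m = -1 (m = -8 + 1*(1 + 6) = -8 + 1*7 = -8 + 7 = -1)
(m*K)*l = -1*(-24)*0 = 24*0 = 0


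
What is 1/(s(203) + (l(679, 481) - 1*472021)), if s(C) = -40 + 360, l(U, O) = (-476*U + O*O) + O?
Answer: -1/563063 ≈ -1.7760e-6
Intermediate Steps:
l(U, O) = O + O**2 - 476*U (l(U, O) = (-476*U + O**2) + O = (O**2 - 476*U) + O = O + O**2 - 476*U)
s(C) = 320
1/(s(203) + (l(679, 481) - 1*472021)) = 1/(320 + ((481 + 481**2 - 476*679) - 1*472021)) = 1/(320 + ((481 + 231361 - 323204) - 472021)) = 1/(320 + (-91362 - 472021)) = 1/(320 - 563383) = 1/(-563063) = -1/563063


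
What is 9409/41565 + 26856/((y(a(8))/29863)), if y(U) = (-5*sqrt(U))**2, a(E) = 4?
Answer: 1666758060011/207825 ≈ 8.0200e+6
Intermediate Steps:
y(U) = 25*U
9409/41565 + 26856/((y(a(8))/29863)) = 9409/41565 + 26856/(((25*4)/29863)) = 9409*(1/41565) + 26856/((100*(1/29863))) = 9409/41565 + 26856/(100/29863) = 9409/41565 + 26856*(29863/100) = 9409/41565 + 200500182/25 = 1666758060011/207825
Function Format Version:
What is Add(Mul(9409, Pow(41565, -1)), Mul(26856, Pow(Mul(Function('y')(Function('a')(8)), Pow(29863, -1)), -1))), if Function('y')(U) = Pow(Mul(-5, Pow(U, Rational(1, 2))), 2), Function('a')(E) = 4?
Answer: Rational(1666758060011, 207825) ≈ 8.0200e+6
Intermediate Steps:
Function('y')(U) = Mul(25, U)
Add(Mul(9409, Pow(41565, -1)), Mul(26856, Pow(Mul(Function('y')(Function('a')(8)), Pow(29863, -1)), -1))) = Add(Mul(9409, Pow(41565, -1)), Mul(26856, Pow(Mul(Mul(25, 4), Pow(29863, -1)), -1))) = Add(Mul(9409, Rational(1, 41565)), Mul(26856, Pow(Mul(100, Rational(1, 29863)), -1))) = Add(Rational(9409, 41565), Mul(26856, Pow(Rational(100, 29863), -1))) = Add(Rational(9409, 41565), Mul(26856, Rational(29863, 100))) = Add(Rational(9409, 41565), Rational(200500182, 25)) = Rational(1666758060011, 207825)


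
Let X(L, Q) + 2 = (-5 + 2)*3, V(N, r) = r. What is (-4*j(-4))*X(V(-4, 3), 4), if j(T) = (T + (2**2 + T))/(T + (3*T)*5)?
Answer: 11/4 ≈ 2.7500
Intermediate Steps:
X(L, Q) = -11 (X(L, Q) = -2 + (-5 + 2)*3 = -2 - 3*3 = -2 - 9 = -11)
j(T) = (4 + 2*T)/(16*T) (j(T) = (T + (4 + T))/(T + 15*T) = (4 + 2*T)/((16*T)) = (4 + 2*T)*(1/(16*T)) = (4 + 2*T)/(16*T))
(-4*j(-4))*X(V(-4, 3), 4) = -(2 - 4)/(2*(-4))*(-11) = -(-1)*(-2)/(2*4)*(-11) = -4*1/16*(-11) = -1/4*(-11) = 11/4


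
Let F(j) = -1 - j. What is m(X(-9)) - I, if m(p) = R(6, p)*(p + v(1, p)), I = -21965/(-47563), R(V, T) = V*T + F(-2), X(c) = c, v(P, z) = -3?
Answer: 30228103/47563 ≈ 635.54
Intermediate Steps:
R(V, T) = 1 + T*V (R(V, T) = V*T + (-1 - 1*(-2)) = T*V + (-1 + 2) = T*V + 1 = 1 + T*V)
I = 21965/47563 (I = -21965*(-1/47563) = 21965/47563 ≈ 0.46181)
m(p) = (1 + 6*p)*(-3 + p) (m(p) = (1 + p*6)*(p - 3) = (1 + 6*p)*(-3 + p))
m(X(-9)) - I = (1 + 6*(-9))*(-3 - 9) - 1*21965/47563 = (1 - 54)*(-12) - 21965/47563 = -53*(-12) - 21965/47563 = 636 - 21965/47563 = 30228103/47563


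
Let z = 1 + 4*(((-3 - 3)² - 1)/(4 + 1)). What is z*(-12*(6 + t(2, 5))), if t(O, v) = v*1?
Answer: -3828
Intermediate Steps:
t(O, v) = v
z = 29 (z = 1 + 4*(((-6)² - 1)/5) = 1 + 4*((36 - 1)*(⅕)) = 1 + 4*(35*(⅕)) = 1 + 4*7 = 1 + 28 = 29)
z*(-12*(6 + t(2, 5))) = 29*(-12*(6 + 5)) = 29*(-12*11) = 29*(-132) = -3828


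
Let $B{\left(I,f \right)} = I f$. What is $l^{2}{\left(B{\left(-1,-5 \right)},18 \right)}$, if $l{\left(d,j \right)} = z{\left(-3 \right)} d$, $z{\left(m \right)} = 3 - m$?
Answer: $900$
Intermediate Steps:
$l{\left(d,j \right)} = 6 d$ ($l{\left(d,j \right)} = \left(3 - -3\right) d = \left(3 + 3\right) d = 6 d$)
$l^{2}{\left(B{\left(-1,-5 \right)},18 \right)} = \left(6 \left(\left(-1\right) \left(-5\right)\right)\right)^{2} = \left(6 \cdot 5\right)^{2} = 30^{2} = 900$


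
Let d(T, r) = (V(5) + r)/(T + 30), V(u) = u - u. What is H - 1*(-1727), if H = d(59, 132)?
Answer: 153835/89 ≈ 1728.5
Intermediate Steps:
V(u) = 0
d(T, r) = r/(30 + T) (d(T, r) = (0 + r)/(T + 30) = r/(30 + T))
H = 132/89 (H = 132/(30 + 59) = 132/89 ≈ 1.4831)
H - 1*(-1727) = 132/89 - 1*(-1727) = 132/89 + 1727 = 153835/89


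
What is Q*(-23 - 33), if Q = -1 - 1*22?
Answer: 1288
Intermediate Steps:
Q = -23 (Q = -1 - 22 = -23)
Q*(-23 - 33) = -23*(-23 - 33) = -23*(-56) = 1288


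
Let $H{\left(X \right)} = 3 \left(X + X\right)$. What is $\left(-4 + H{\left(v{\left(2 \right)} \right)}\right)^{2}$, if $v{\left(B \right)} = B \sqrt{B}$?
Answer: $304 - 96 \sqrt{2} \approx 168.24$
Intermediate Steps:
$v{\left(B \right)} = B^{\frac{3}{2}}$
$H{\left(X \right)} = 6 X$ ($H{\left(X \right)} = 3 \cdot 2 X = 6 X$)
$\left(-4 + H{\left(v{\left(2 \right)} \right)}\right)^{2} = \left(-4 + 6 \cdot 2^{\frac{3}{2}}\right)^{2} = \left(-4 + 6 \cdot 2 \sqrt{2}\right)^{2} = \left(-4 + 12 \sqrt{2}\right)^{2}$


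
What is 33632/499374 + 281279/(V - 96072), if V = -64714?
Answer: -67527932297/40146173982 ≈ -1.6821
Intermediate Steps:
33632/499374 + 281279/(V - 96072) = 33632/499374 + 281279/(-64714 - 96072) = 33632*(1/499374) + 281279/(-160786) = 16816/249687 + 281279*(-1/160786) = 16816/249687 - 281279/160786 = -67527932297/40146173982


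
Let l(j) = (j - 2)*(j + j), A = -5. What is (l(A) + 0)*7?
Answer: 490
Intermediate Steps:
l(j) = 2*j*(-2 + j) (l(j) = (-2 + j)*(2*j) = 2*j*(-2 + j))
(l(A) + 0)*7 = (2*(-5)*(-2 - 5) + 0)*7 = (2*(-5)*(-7) + 0)*7 = (70 + 0)*7 = 70*7 = 490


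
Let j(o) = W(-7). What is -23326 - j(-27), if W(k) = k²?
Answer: -23375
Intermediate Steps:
j(o) = 49 (j(o) = (-7)² = 49)
-23326 - j(-27) = -23326 - 1*49 = -23326 - 49 = -23375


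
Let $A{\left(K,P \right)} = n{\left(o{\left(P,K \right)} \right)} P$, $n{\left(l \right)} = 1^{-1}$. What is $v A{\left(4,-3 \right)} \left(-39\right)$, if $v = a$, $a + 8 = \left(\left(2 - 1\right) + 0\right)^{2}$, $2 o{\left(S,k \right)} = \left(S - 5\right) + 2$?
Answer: $-819$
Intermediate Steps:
$o{\left(S,k \right)} = - \frac{3}{2} + \frac{S}{2}$ ($o{\left(S,k \right)} = \frac{\left(S - 5\right) + 2}{2} = \frac{\left(-5 + S\right) + 2}{2} = \frac{-3 + S}{2} = - \frac{3}{2} + \frac{S}{2}$)
$n{\left(l \right)} = 1$
$a = -7$ ($a = -8 + \left(\left(2 - 1\right) + 0\right)^{2} = -8 + \left(1 + 0\right)^{2} = -8 + 1^{2} = -8 + 1 = -7$)
$A{\left(K,P \right)} = P$ ($A{\left(K,P \right)} = 1 P = P$)
$v = -7$
$v A{\left(4,-3 \right)} \left(-39\right) = \left(-7\right) \left(-3\right) \left(-39\right) = 21 \left(-39\right) = -819$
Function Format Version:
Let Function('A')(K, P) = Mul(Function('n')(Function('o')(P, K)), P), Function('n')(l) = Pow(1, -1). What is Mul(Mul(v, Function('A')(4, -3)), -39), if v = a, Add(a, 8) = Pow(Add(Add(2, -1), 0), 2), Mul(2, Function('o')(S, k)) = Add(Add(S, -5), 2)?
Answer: -819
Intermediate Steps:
Function('o')(S, k) = Add(Rational(-3, 2), Mul(Rational(1, 2), S)) (Function('o')(S, k) = Mul(Rational(1, 2), Add(Add(S, -5), 2)) = Mul(Rational(1, 2), Add(Add(-5, S), 2)) = Mul(Rational(1, 2), Add(-3, S)) = Add(Rational(-3, 2), Mul(Rational(1, 2), S)))
Function('n')(l) = 1
a = -7 (a = Add(-8, Pow(Add(Add(2, -1), 0), 2)) = Add(-8, Pow(Add(1, 0), 2)) = Add(-8, Pow(1, 2)) = Add(-8, 1) = -7)
Function('A')(K, P) = P (Function('A')(K, P) = Mul(1, P) = P)
v = -7
Mul(Mul(v, Function('A')(4, -3)), -39) = Mul(Mul(-7, -3), -39) = Mul(21, -39) = -819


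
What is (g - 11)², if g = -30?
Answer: 1681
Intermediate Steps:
(g - 11)² = (-30 - 11)² = (-41)² = 1681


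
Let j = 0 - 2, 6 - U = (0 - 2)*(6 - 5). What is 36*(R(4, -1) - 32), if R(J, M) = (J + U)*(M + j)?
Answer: -2448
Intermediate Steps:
U = 8 (U = 6 - (0 - 2)*(6 - 5) = 6 - (-2) = 6 - 1*(-2) = 6 + 2 = 8)
j = -2
R(J, M) = (-2 + M)*(8 + J) (R(J, M) = (J + 8)*(M - 2) = (8 + J)*(-2 + M) = (-2 + M)*(8 + J))
36*(R(4, -1) - 32) = 36*((-16 - 2*4 + 8*(-1) + 4*(-1)) - 32) = 36*((-16 - 8 - 8 - 4) - 32) = 36*(-36 - 32) = 36*(-68) = -2448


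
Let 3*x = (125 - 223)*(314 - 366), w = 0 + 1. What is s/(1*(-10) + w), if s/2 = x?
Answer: -10192/27 ≈ -377.48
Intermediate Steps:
w = 1
x = 5096/3 (x = ((125 - 223)*(314 - 366))/3 = (-98*(-52))/3 = (⅓)*5096 = 5096/3 ≈ 1698.7)
s = 10192/3 (s = 2*(5096/3) = 10192/3 ≈ 3397.3)
s/(1*(-10) + w) = 10192/(3*(1*(-10) + 1)) = 10192/(3*(-10 + 1)) = (10192/3)/(-9) = (10192/3)*(-⅑) = -10192/27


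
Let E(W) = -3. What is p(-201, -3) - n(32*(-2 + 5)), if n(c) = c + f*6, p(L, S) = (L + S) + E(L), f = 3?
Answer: -321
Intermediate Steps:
p(L, S) = -3 + L + S (p(L, S) = (L + S) - 3 = -3 + L + S)
n(c) = 18 + c (n(c) = c + 3*6 = c + 18 = 18 + c)
p(-201, -3) - n(32*(-2 + 5)) = (-3 - 201 - 3) - (18 + 32*(-2 + 5)) = -207 - (18 + 32*3) = -207 - (18 + 96) = -207 - 1*114 = -207 - 114 = -321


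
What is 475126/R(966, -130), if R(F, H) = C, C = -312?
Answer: -237563/156 ≈ -1522.8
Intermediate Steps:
R(F, H) = -312
475126/R(966, -130) = 475126/(-312) = 475126*(-1/312) = -237563/156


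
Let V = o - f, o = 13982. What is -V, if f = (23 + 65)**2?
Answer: -6238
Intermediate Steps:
f = 7744 (f = 88**2 = 7744)
V = 6238 (V = 13982 - 1*7744 = 13982 - 7744 = 6238)
-V = -1*6238 = -6238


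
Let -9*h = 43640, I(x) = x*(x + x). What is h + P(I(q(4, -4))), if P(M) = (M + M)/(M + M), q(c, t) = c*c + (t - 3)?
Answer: -43631/9 ≈ -4847.9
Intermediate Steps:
q(c, t) = -3 + t + c² (q(c, t) = c² + (-3 + t) = -3 + t + c²)
I(x) = 2*x² (I(x) = x*(2*x) = 2*x²)
P(M) = 1 (P(M) = (2*M)/((2*M)) = (2*M)*(1/(2*M)) = 1)
h = -43640/9 (h = -⅑*43640 = -43640/9 ≈ -4848.9)
h + P(I(q(4, -4))) = -43640/9 + 1 = -43631/9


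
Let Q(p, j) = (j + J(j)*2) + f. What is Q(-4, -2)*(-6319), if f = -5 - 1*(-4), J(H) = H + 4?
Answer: -6319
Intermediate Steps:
J(H) = 4 + H
f = -1 (f = -5 + 4 = -1)
Q(p, j) = 7 + 3*j (Q(p, j) = (j + (4 + j)*2) - 1 = (j + (8 + 2*j)) - 1 = (8 + 3*j) - 1 = 7 + 3*j)
Q(-4, -2)*(-6319) = (7 + 3*(-2))*(-6319) = (7 - 6)*(-6319) = 1*(-6319) = -6319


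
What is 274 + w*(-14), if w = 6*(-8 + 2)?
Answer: 778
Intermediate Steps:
w = -36 (w = 6*(-6) = -36)
274 + w*(-14) = 274 - 36*(-14) = 274 + 504 = 778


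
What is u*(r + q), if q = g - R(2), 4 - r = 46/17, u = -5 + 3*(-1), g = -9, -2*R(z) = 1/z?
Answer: 1014/17 ≈ 59.647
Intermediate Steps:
R(z) = -1/(2*z)
u = -8 (u = -5 - 3 = -8)
r = 22/17 (r = 4 - 46/17 = 22/17 ≈ 1.2941)
q = -35/4 (q = -9 - (-1)/(2*2) = -9 - 1*(-¼) = -9 + ¼ = -35/4 ≈ -8.7500)
u*(r + q) = -8*(22/17 - 35/4) = -8*(-507/68) = 1014/17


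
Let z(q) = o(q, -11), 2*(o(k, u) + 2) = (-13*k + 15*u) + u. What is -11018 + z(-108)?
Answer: -10406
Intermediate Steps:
o(k, u) = -2 + 8*u - 13*k/2 (o(k, u) = -2 + ((-13*k + 15*u) + u)/2 = -2 + (-13*k + 16*u)/2 = -2 + (8*u - 13*k/2) = -2 + 8*u - 13*k/2)
z(q) = -90 - 13*q/2 (z(q) = -2 + 8*(-11) - 13*q/2 = -2 - 88 - 13*q/2 = -90 - 13*q/2)
-11018 + z(-108) = -11018 + (-90 - 13/2*(-108)) = -11018 + (-90 + 702) = -11018 + 612 = -10406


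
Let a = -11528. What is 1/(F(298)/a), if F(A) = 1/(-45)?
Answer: 518760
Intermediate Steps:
F(A) = -1/45
1/(F(298)/a) = 1/(-1/45/(-11528)) = 1/(-1/45*(-1/11528)) = 1/(1/518760) = 518760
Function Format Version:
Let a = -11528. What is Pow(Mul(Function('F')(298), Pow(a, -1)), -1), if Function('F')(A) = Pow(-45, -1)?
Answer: 518760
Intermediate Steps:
Function('F')(A) = Rational(-1, 45)
Pow(Mul(Function('F')(298), Pow(a, -1)), -1) = Pow(Mul(Rational(-1, 45), Pow(-11528, -1)), -1) = Pow(Mul(Rational(-1, 45), Rational(-1, 11528)), -1) = Pow(Rational(1, 518760), -1) = 518760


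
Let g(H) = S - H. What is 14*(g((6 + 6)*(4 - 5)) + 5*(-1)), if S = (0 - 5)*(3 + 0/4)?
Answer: -112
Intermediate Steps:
S = -15 (S = -5*(3 + 0*(¼)) = -5*(3 + 0) = -5*3 = -15)
g(H) = -15 - H
14*(g((6 + 6)*(4 - 5)) + 5*(-1)) = 14*((-15 - (6 + 6)*(4 - 5)) + 5*(-1)) = 14*((-15 - 12*(-1)) - 5) = 14*((-15 - 1*(-12)) - 5) = 14*((-15 + 12) - 5) = 14*(-3 - 5) = 14*(-8) = -112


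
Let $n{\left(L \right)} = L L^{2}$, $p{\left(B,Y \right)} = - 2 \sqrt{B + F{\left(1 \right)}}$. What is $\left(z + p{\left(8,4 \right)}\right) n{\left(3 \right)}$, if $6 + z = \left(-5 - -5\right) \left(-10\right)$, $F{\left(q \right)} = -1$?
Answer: $-162 - 54 \sqrt{7} \approx -304.87$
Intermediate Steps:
$z = -6$ ($z = -6 + \left(-5 - -5\right) \left(-10\right) = -6 + \left(-5 + 5\right) \left(-10\right) = -6 + 0 \left(-10\right) = -6 + 0 = -6$)
$p{\left(B,Y \right)} = - 2 \sqrt{-1 + B}$ ($p{\left(B,Y \right)} = - 2 \sqrt{B - 1} = - 2 \sqrt{-1 + B}$)
$n{\left(L \right)} = L^{3}$
$\left(z + p{\left(8,4 \right)}\right) n{\left(3 \right)} = \left(-6 - 2 \sqrt{-1 + 8}\right) 3^{3} = \left(-6 - 2 \sqrt{7}\right) 27 = -162 - 54 \sqrt{7}$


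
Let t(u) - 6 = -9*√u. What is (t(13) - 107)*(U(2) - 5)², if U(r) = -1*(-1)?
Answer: -1616 - 144*√13 ≈ -2135.2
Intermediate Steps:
t(u) = 6 - 9*√u
U(r) = 1
(t(13) - 107)*(U(2) - 5)² = ((6 - 9*√13) - 107)*(1 - 5)² = (-101 - 9*√13)*(-4)² = (-101 - 9*√13)*16 = -1616 - 144*√13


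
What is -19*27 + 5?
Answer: -508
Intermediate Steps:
-19*27 + 5 = -513 + 5 = -508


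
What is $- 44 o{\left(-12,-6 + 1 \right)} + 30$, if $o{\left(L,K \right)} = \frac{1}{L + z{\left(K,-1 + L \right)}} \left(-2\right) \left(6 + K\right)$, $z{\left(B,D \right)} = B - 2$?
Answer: $\frac{482}{19} \approx 25.368$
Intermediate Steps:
$z{\left(B,D \right)} = -2 + B$ ($z{\left(B,D \right)} = B - 2 = -2 + B$)
$o{\left(L,K \right)} = - \frac{2 \left(6 + K\right)}{-2 + K + L}$ ($o{\left(L,K \right)} = \frac{1}{L + \left(-2 + K\right)} \left(-2\right) \left(6 + K\right) = \frac{1}{-2 + K + L} \left(-2\right) \left(6 + K\right) = - \frac{2}{-2 + K + L} \left(6 + K\right) = - \frac{2 \left(6 + K\right)}{-2 + K + L}$)
$- 44 o{\left(-12,-6 + 1 \right)} + 30 = - 44 \frac{2 \left(-6 - \left(-6 + 1\right)\right)}{-2 + \left(-6 + 1\right) - 12} + 30 = - 44 \frac{2 \left(-6 - -5\right)}{-2 - 5 - 12} + 30 = - 44 \frac{2 \left(-6 + 5\right)}{-19} + 30 = - 44 \cdot 2 \left(- \frac{1}{19}\right) \left(-1\right) + 30 = \left(-44\right) \frac{2}{19} + 30 = - \frac{88}{19} + 30 = \frac{482}{19}$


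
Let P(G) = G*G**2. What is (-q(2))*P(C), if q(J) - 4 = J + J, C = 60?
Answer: -1728000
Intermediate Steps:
q(J) = 4 + 2*J (q(J) = 4 + (J + J) = 4 + 2*J)
P(G) = G**3
(-q(2))*P(C) = -(4 + 2*2)*60**3 = -(4 + 4)*216000 = -1*8*216000 = -8*216000 = -1728000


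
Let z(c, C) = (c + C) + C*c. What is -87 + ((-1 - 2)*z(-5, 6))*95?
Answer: 8178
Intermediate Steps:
z(c, C) = C + c + C*c (z(c, C) = (C + c) + C*c = C + c + C*c)
-87 + ((-1 - 2)*z(-5, 6))*95 = -87 + ((-1 - 2)*(6 - 5 + 6*(-5)))*95 = -87 - 3*(6 - 5 - 30)*95 = -87 - 3*(-29)*95 = -87 + 87*95 = -87 + 8265 = 8178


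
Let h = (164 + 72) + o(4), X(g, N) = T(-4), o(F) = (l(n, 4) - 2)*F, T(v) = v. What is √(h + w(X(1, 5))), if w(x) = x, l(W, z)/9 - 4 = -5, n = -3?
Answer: 2*√47 ≈ 13.711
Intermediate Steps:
l(W, z) = -9 (l(W, z) = 36 + 9*(-5) = 36 - 45 = -9)
o(F) = -11*F (o(F) = (-9 - 2)*F = -11*F)
X(g, N) = -4
h = 192 (h = (164 + 72) - 11*4 = 236 - 44 = 192)
√(h + w(X(1, 5))) = √(192 - 4) = √188 = 2*√47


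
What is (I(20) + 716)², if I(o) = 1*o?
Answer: 541696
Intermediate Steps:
I(o) = o
(I(20) + 716)² = (20 + 716)² = 736² = 541696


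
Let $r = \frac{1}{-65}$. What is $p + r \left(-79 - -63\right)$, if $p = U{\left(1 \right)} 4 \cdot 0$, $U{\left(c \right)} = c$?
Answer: $\frac{16}{65} \approx 0.24615$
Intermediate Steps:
$p = 0$ ($p = 1 \cdot 4 \cdot 0 = 4 \cdot 0 = 0$)
$r = - \frac{1}{65} \approx -0.015385$
$p + r \left(-79 - -63\right) = 0 - \frac{-79 - -63}{65} = 0 - \frac{-79 + 63}{65} = 0 - - \frac{16}{65} = 0 + \frac{16}{65} = \frac{16}{65}$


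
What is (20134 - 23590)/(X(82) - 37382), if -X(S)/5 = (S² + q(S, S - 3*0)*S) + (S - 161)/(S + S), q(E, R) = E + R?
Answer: 566784/22671293 ≈ 0.025000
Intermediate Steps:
X(S) = -15*S² - 5*(-161 + S)/(2*S) (X(S) = -5*((S² + (S + (S - 3*0))*S) + (S - 161)/(S + S)) = -5*((S² + (S + (S + 0))*S) + (-161 + S)/((2*S))) = -5*((S² + (S + S)*S) + (-161 + S)*(1/(2*S))) = -5*((S² + (2*S)*S) + (-161 + S)/(2*S)) = -5*((S² + 2*S²) + (-161 + S)/(2*S)) = -5*(3*S² + (-161 + S)/(2*S)) = -15*S² - 5*(-161 + S)/(2*S))
(20134 - 23590)/(X(82) - 37382) = (20134 - 23590)/((5/2)*(161 - 1*82 - 6*82³)/82 - 37382) = -3456/((5/2)*(1/82)*(161 - 82 - 6*551368) - 37382) = -3456/((5/2)*(1/82)*(161 - 82 - 3308208) - 37382) = -3456/((5/2)*(1/82)*(-3308129) - 37382) = -3456/(-16540645/164 - 37382) = -3456/(-22671293/164) = -3456*(-164/22671293) = 566784/22671293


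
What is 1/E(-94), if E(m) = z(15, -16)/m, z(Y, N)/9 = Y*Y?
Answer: -94/2025 ≈ -0.046420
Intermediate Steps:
z(Y, N) = 9*Y² (z(Y, N) = 9*(Y*Y) = 9*Y²)
E(m) = 2025/m (E(m) = (9*15²)/m = (9*225)/m = 2025/m)
1/E(-94) = 1/(2025/(-94)) = 1/(2025*(-1/94)) = 1/(-2025/94) = -94/2025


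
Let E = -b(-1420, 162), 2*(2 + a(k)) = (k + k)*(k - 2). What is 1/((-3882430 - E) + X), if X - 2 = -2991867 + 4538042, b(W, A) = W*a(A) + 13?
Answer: -1/39139800 ≈ -2.5549e-8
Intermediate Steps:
a(k) = -2 + k*(-2 + k) (a(k) = -2 + ((k + k)*(k - 2))/2 = -2 + ((2*k)*(-2 + k))/2 = -2 + (2*k*(-2 + k))/2 = -2 + k*(-2 + k))
b(W, A) = 13 + W*(-2 + A² - 2*A) (b(W, A) = W*(-2 + A² - 2*A) + 13 = 13 + W*(-2 + A² - 2*A))
E = 36803547 (E = -(13 - 1*(-1420)*(2 - 1*162² + 2*162)) = -(13 - 1*(-1420)*(2 - 1*26244 + 324)) = -(13 - 1*(-1420)*(2 - 26244 + 324)) = -(13 - 1*(-1420)*(-25918)) = -(13 - 36803560) = -1*(-36803547) = 36803547)
X = 1546177 (X = 2 + (-2991867 + 4538042) = 2 + 1546175 = 1546177)
1/((-3882430 - E) + X) = 1/((-3882430 - 1*36803547) + 1546177) = 1/((-3882430 - 36803547) + 1546177) = 1/(-40685977 + 1546177) = 1/(-39139800) = -1/39139800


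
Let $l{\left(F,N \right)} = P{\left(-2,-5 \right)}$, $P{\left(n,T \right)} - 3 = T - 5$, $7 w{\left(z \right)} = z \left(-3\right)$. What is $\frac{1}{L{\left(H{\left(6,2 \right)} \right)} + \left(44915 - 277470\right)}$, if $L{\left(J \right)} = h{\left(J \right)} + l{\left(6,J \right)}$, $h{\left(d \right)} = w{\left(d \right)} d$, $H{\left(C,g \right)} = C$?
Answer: $- \frac{7}{1628042} \approx -4.2996 \cdot 10^{-6}$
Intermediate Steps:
$w{\left(z \right)} = - \frac{3 z}{7}$ ($w{\left(z \right)} = \frac{z \left(-3\right)}{7} = \frac{\left(-3\right) z}{7} = - \frac{3 z}{7}$)
$P{\left(n,T \right)} = -2 + T$ ($P{\left(n,T \right)} = 3 + \left(T - 5\right) = 3 + \left(-5 + T\right) = -2 + T$)
$l{\left(F,N \right)} = -7$ ($l{\left(F,N \right)} = -2 - 5 = -7$)
$h{\left(d \right)} = - \frac{3 d^{2}}{7}$ ($h{\left(d \right)} = - \frac{3 d}{7} d = - \frac{3 d^{2}}{7}$)
$L{\left(J \right)} = -7 - \frac{3 J^{2}}{7}$ ($L{\left(J \right)} = - \frac{3 J^{2}}{7} - 7 = -7 - \frac{3 J^{2}}{7}$)
$\frac{1}{L{\left(H{\left(6,2 \right)} \right)} + \left(44915 - 277470\right)} = \frac{1}{\left(-7 - \frac{3 \cdot 6^{2}}{7}\right) + \left(44915 - 277470\right)} = \frac{1}{\left(-7 - \frac{108}{7}\right) + \left(44915 - 277470\right)} = \frac{1}{\left(-7 - \frac{108}{7}\right) - 232555} = \frac{1}{- \frac{157}{7} - 232555} = \frac{1}{- \frac{1628042}{7}} = - \frac{7}{1628042}$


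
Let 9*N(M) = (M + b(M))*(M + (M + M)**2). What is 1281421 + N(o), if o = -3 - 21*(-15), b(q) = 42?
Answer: 16609149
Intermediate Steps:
o = 312 (o = -3 + 315 = 312)
N(M) = (42 + M)*(M + 4*M**2)/9 (N(M) = ((M + 42)*(M + (M + M)**2))/9 = ((42 + M)*(M + (2*M)**2))/9 = ((42 + M)*(M + 4*M**2))/9 = (42 + M)*(M + 4*M**2)/9)
1281421 + N(o) = 1281421 + (1/9)*312*(42 + 4*312**2 + 169*312) = 1281421 + (1/9)*312*(42 + 4*97344 + 52728) = 1281421 + (1/9)*312*(42 + 389376 + 52728) = 1281421 + (1/9)*312*442146 = 1281421 + 15327728 = 16609149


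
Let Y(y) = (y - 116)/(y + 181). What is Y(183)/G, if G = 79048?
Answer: 67/28773472 ≈ 2.3285e-6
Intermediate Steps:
Y(y) = (-116 + y)/(181 + y)
Y(183)/G = ((-116 + 183)/(181 + 183))/79048 = (67/364)*(1/79048) = 67/28773472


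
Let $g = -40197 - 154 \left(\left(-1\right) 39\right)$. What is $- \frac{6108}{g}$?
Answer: $\frac{2036}{11397} \approx 0.17864$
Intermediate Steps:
$g = -34191$ ($g = -40197 - -6006 = -40197 + 6006 = -34191$)
$- \frac{6108}{g} = - \frac{6108}{-34191} = \left(-6108\right) \left(- \frac{1}{34191}\right) = \frac{2036}{11397}$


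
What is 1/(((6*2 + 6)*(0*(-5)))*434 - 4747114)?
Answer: -1/4747114 ≈ -2.1065e-7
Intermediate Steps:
1/(((6*2 + 6)*(0*(-5)))*434 - 4747114) = 1/(((12 + 6)*0)*434 - 4747114) = 1/((18*0)*434 - 4747114) = 1/(0*434 - 4747114) = 1/(0 - 4747114) = 1/(-4747114) = -1/4747114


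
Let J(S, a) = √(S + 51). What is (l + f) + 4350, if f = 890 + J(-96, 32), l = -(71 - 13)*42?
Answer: 2804 + 3*I*√5 ≈ 2804.0 + 6.7082*I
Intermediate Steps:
J(S, a) = √(51 + S)
l = -2436 (l = -58*42 = -1*2436 = -2436)
f = 890 + 3*I*√5 (f = 890 + √(51 - 96) = 890 + √(-45) = 890 + 3*I*√5 ≈ 890.0 + 6.7082*I)
(l + f) + 4350 = (-2436 + (890 + 3*I*√5)) + 4350 = (-1546 + 3*I*√5) + 4350 = 2804 + 3*I*√5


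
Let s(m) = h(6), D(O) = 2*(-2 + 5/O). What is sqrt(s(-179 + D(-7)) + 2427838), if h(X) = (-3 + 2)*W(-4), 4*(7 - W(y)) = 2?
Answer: sqrt(9711326)/2 ≈ 1558.2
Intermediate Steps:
D(O) = -4 + 10/O
W(y) = 13/2 (W(y) = 7 - 1/4*2 = 7 - 1/2 = 13/2)
h(X) = -13/2 (h(X) = (-3 + 2)*(13/2) = -1*13/2 = -13/2)
s(m) = -13/2
sqrt(s(-179 + D(-7)) + 2427838) = sqrt(-13/2 + 2427838) = sqrt(4855663/2) = sqrt(9711326)/2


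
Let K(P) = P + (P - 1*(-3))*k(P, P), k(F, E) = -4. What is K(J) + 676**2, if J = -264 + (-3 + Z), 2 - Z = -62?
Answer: 457573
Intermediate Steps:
Z = 64 (Z = 2 - 1*(-62) = 2 + 62 = 64)
J = -203 (J = -264 + (-3 + 64) = -264 + 61 = -203)
K(P) = -12 - 3*P (K(P) = P + (P - 1*(-3))*(-4) = P + (P + 3)*(-4) = P + (3 + P)*(-4) = P + (-12 - 4*P) = -12 - 3*P)
K(J) + 676**2 = (-12 - 3*(-203)) + 676**2 = (-12 + 609) + 456976 = 597 + 456976 = 457573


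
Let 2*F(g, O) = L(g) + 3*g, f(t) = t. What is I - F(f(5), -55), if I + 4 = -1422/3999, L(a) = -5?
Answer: -12471/1333 ≈ -9.3556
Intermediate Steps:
F(g, O) = -5/2 + 3*g/2 (F(g, O) = (-5 + 3*g)/2 = -5/2 + 3*g/2)
I = -5806/1333 (I = -4 - 1422/3999 = -4 - 1422*1/3999 = -4 - 474/1333 = -5806/1333 ≈ -4.3556)
I - F(f(5), -55) = -5806/1333 - (-5/2 + (3/2)*5) = -5806/1333 - (-5/2 + 15/2) = -5806/1333 - 1*5 = -5806/1333 - 5 = -12471/1333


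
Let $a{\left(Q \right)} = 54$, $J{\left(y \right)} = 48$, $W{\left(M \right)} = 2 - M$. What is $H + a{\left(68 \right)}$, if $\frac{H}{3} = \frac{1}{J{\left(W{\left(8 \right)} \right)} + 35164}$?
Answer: $\frac{1901451}{35212} \approx 54.0$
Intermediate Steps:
$H = \frac{3}{35212}$ ($H = \frac{3}{48 + 35164} = \frac{3}{35212} \approx 8.5198 \cdot 10^{-5}$)
$H + a{\left(68 \right)} = \frac{3}{35212} + 54 = \frac{1901451}{35212}$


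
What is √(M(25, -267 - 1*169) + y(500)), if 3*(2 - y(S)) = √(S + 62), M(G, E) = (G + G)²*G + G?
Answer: √(562743 - 3*√562)/3 ≈ 250.04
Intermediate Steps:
M(G, E) = G + 4*G³ (M(G, E) = (2*G)²*G + G = (4*G²)*G + G = 4*G³ + G = G + 4*G³)
y(S) = 2 - √(62 + S)/3 (y(S) = 2 - √(S + 62)/3 = 2 - √(62 + S)/3)
√(M(25, -267 - 1*169) + y(500)) = √((25 + 4*25³) + (2 - √(62 + 500)/3)) = √((25 + 4*15625) + (2 - √562/3)) = √((25 + 62500) + (2 - √562/3)) = √(62525 + (2 - √562/3)) = √(62527 - √562/3)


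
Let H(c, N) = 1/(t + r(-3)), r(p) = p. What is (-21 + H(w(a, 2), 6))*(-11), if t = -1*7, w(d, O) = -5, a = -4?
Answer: 2321/10 ≈ 232.10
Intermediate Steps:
t = -7
H(c, N) = -⅒ (H(c, N) = 1/(-7 - 3) = 1/(-10) = -⅒)
(-21 + H(w(a, 2), 6))*(-11) = (-21 - ⅒)*(-11) = -211/10*(-11) = 2321/10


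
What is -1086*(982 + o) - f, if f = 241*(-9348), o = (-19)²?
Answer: 794370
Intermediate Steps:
o = 361
f = -2252868
-1086*(982 + o) - f = -1086*(982 + 361) - 1*(-2252868) = -1086*1343 + 2252868 = -1458498 + 2252868 = 794370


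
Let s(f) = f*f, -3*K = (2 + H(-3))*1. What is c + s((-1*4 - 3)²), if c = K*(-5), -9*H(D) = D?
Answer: 21644/9 ≈ 2404.9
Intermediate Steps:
H(D) = -D/9
K = -7/9 (K = -(2 - ⅑*(-3))/3 = -(2 + ⅓)/3 = -7/9 ≈ -0.77778)
s(f) = f²
c = 35/9 (c = -7/9*(-5) = 35/9 ≈ 3.8889)
c + s((-1*4 - 3)²) = 35/9 + ((-1*4 - 3)²)² = 35/9 + ((-4 - 3)²)² = 35/9 + ((-7)²)² = 35/9 + 49² = 35/9 + 2401 = 21644/9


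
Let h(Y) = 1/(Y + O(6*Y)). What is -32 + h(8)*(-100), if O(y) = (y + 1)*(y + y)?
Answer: -37721/1178 ≈ -32.021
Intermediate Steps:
O(y) = 2*y*(1 + y) (O(y) = (1 + y)*(2*y) = 2*y*(1 + y))
h(Y) = 1/(Y + 12*Y*(1 + 6*Y)) (h(Y) = 1/(Y + 2*(6*Y)*(1 + 6*Y)) = 1/(Y + 12*Y*(1 + 6*Y)))
-32 + h(8)*(-100) = -32 + (1/(8*(13 + 72*8)))*(-100) = -32 + (1/(8*(13 + 576)))*(-100) = -32 + ((⅛)/589)*(-100) = -32 + ((⅛)*(1/589))*(-100) = -32 + (1/4712)*(-100) = -32 - 25/1178 = -37721/1178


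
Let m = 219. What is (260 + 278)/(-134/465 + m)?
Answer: 250170/101701 ≈ 2.4599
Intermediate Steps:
(260 + 278)/(-134/465 + m) = (260 + 278)/(-134/465 + 219) = 538/(-134*1/465 + 219) = 538/(-134/465 + 219) = 538/(101701/465) = 538*(465/101701) = 250170/101701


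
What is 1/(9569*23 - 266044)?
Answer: -1/45957 ≈ -2.1759e-5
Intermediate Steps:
1/(9569*23 - 266044) = 1/(220087 - 266044) = 1/(-45957) = -1/45957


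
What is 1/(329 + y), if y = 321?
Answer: 1/650 ≈ 0.0015385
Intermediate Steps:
1/(329 + y) = 1/(329 + 321) = 1/650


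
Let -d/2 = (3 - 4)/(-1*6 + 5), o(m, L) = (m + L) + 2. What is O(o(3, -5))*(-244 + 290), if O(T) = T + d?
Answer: -92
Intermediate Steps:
o(m, L) = 2 + L + m (o(m, L) = (L + m) + 2 = 2 + L + m)
d = -2 (d = -2*(3 - 4)/(-1*6 + 5) = -(-2)/(-6 + 5) = -(-2)/(-1) = -(-2)*(-1) = -2*1 = -2)
O(T) = -2 + T (O(T) = T - 2 = -2 + T)
O(o(3, -5))*(-244 + 290) = (-2 + (2 - 5 + 3))*(-244 + 290) = (-2 + 0)*46 = -2*46 = -92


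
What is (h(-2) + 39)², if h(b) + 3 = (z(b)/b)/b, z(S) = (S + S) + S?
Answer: 4761/4 ≈ 1190.3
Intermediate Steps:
z(S) = 3*S (z(S) = 2*S + S = 3*S)
h(b) = -3 + 3/b (h(b) = -3 + ((3*b)/b)/b = -3 + 3/b)
(h(-2) + 39)² = ((-3 + 3/(-2)) + 39)² = ((-3 + 3*(-½)) + 39)² = ((-3 - 3/2) + 39)² = (-9/2 + 39)² = (69/2)² = 4761/4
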